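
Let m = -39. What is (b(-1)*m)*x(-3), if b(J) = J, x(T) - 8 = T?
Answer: 195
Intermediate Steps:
x(T) = 8 + T
(b(-1)*m)*x(-3) = (-1*(-39))*(8 - 3) = 39*5 = 195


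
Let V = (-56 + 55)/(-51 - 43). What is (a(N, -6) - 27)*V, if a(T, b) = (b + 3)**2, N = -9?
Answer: -9/47 ≈ -0.19149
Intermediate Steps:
a(T, b) = (3 + b)**2
V = 1/94 (V = -1/(-94) = -1*(-1/94) = 1/94 ≈ 0.010638)
(a(N, -6) - 27)*V = ((3 - 6)**2 - 27)*(1/94) = ((-3)**2 - 27)*(1/94) = (9 - 27)*(1/94) = -18*1/94 = -9/47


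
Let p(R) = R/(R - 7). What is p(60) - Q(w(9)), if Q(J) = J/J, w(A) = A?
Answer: 7/53 ≈ 0.13208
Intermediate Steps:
p(R) = R/(-7 + R)
Q(J) = 1
p(60) - Q(w(9)) = 60/(-7 + 60) - 1*1 = 60/53 - 1 = 7/53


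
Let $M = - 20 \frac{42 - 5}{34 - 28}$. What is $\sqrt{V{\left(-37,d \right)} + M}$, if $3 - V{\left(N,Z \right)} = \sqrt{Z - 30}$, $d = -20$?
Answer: $\frac{\sqrt{-1083 - 45 i \sqrt{2}}}{3} \approx 0.32216 - 10.974 i$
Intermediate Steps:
$V{\left(N,Z \right)} = 3 - \sqrt{-30 + Z}$ ($V{\left(N,Z \right)} = 3 - \sqrt{Z - 30} = 3 - \sqrt{-30 + Z}$)
$M = - \frac{370}{3}$ ($M = - 20 \cdot \frac{37}{6} = - 20 \cdot 37 \cdot \frac{1}{6} = \left(-20\right) \frac{37}{6} = - \frac{370}{3} \approx -123.33$)
$\sqrt{V{\left(-37,d \right)} + M} = \sqrt{\left(3 - \sqrt{-30 - 20}\right) - \frac{370}{3}} = \sqrt{\left(3 - \sqrt{-50}\right) - \frac{370}{3}} = \sqrt{\left(3 - 5 i \sqrt{2}\right) - \frac{370}{3}} = \sqrt{- \frac{361}{3} - 5 i \sqrt{2}}$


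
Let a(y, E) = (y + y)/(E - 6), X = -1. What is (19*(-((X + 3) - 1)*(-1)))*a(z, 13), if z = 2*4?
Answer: 304/7 ≈ 43.429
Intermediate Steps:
z = 8
a(y, E) = 2*y/(-6 + E) (a(y, E) = (2*y)/(-6 + E) = 2*y/(-6 + E))
(19*(-((X + 3) - 1)*(-1)))*a(z, 13) = (19*(-((-1 + 3) - 1)*(-1)))*(2*8/(-6 + 13)) = (19*(-(2 - 1)*(-1)))*(2*8/7) = (19*(-1*1*(-1)))*(2*8*(1/7)) = (19*(-1*(-1)))*(16/7) = (19*1)*(16/7) = 19*(16/7) = 304/7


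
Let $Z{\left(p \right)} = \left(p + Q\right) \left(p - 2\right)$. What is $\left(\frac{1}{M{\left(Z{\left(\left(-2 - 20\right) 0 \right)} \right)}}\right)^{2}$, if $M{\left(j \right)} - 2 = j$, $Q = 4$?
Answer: $\frac{1}{36} \approx 0.027778$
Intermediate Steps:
$Z{\left(p \right)} = \left(-2 + p\right) \left(4 + p\right)$ ($Z{\left(p \right)} = \left(p + 4\right) \left(p - 2\right) = \left(4 + p\right) \left(-2 + p\right) = \left(-2 + p\right) \left(4 + p\right)$)
$M{\left(j \right)} = 2 + j$
$\left(\frac{1}{M{\left(Z{\left(\left(-2 - 20\right) 0 \right)} \right)}}\right)^{2} = \left(\frac{1}{2 + \left(-8 + \left(\left(-2 - 20\right) 0\right)^{2} + 2 \left(-2 - 20\right) 0\right)}\right)^{2} = \left(\frac{1}{2 + \left(-8 + \left(\left(-22\right) 0\right)^{2} + 2 \left(\left(-22\right) 0\right)\right)}\right)^{2} = \left(\frac{1}{2 + \left(-8 + 0^{2} + 2 \cdot 0\right)}\right)^{2} = \left(\frac{1}{2 + \left(-8 + 0 + 0\right)}\right)^{2} = \left(\frac{1}{2 - 8}\right)^{2} = \left(\frac{1}{-6}\right)^{2} = \left(- \frac{1}{6}\right)^{2} = \frac{1}{36}$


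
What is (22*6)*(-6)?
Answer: -792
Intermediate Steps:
(22*6)*(-6) = 132*(-6) = -792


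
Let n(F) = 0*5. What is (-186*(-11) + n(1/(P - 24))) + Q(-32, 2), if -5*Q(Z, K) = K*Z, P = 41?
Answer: 10294/5 ≈ 2058.8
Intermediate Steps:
n(F) = 0
Q(Z, K) = -K*Z/5
(-186*(-11) + n(1/(P - 24))) + Q(-32, 2) = (-186*(-11) + 0) - ⅕*2*(-32) = (2046 + 0) + 64/5 = 2046 + 64/5 = 10294/5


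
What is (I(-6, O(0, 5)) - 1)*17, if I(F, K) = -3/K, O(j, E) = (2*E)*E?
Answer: -901/50 ≈ -18.020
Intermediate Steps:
O(j, E) = 2*E**2
(I(-6, O(0, 5)) - 1)*17 = (-3/(2*5**2) - 1)*17 = (-3/(2*25) - 1)*17 = (-3/50 - 1)*17 = -53/50*17 = -901/50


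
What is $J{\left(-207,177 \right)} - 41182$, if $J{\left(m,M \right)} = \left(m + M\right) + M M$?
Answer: $-9883$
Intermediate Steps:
$J{\left(m,M \right)} = M + m + M^{2}$ ($J{\left(m,M \right)} = \left(M + m\right) + M^{2} = M + m + M^{2}$)
$J{\left(-207,177 \right)} - 41182 = \left(177 - 207 + 177^{2}\right) - 41182 = \left(177 - 207 + 31329\right) - 41182 = 31299 - 41182 = -9883$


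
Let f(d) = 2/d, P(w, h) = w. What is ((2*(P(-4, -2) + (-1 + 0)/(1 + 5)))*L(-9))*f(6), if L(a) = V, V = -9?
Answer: 25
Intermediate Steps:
L(a) = -9
((2*(P(-4, -2) + (-1 + 0)/(1 + 5)))*L(-9))*f(6) = ((2*(-4 + (-1 + 0)/(1 + 5)))*(-9))*(2/6) = ((2*(-4 - 1/6))*(-9))*(2*(⅙)) = ((2*(-4 - 1*⅙))*(-9))*(⅓) = ((2*(-4 - ⅙))*(-9))*(⅓) = ((2*(-25/6))*(-9))*(⅓) = -25/3*(-9)*(⅓) = 75*(⅓) = 25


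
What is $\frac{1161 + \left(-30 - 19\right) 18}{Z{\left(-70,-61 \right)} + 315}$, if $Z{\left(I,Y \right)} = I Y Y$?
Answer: $- \frac{279}{260155} \approx -0.0010724$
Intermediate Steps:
$Z{\left(I,Y \right)} = I Y^{2}$
$\frac{1161 + \left(-30 - 19\right) 18}{Z{\left(-70,-61 \right)} + 315} = \frac{1161 + \left(-30 - 19\right) 18}{- 70 \left(-61\right)^{2} + 315} = \frac{1161 - 882}{\left(-70\right) 3721 + 315} = \frac{1161 - 882}{-260470 + 315} = \frac{279}{-260155} = 279 \left(- \frac{1}{260155}\right) = - \frac{279}{260155}$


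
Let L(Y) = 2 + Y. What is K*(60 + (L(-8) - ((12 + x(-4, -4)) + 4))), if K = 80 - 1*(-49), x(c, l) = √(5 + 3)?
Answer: 4902 - 258*√2 ≈ 4537.1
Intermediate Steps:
x(c, l) = 2*√2 (x(c, l) = √8 = 2*√2)
K = 129 (K = 80 + 49 = 129)
K*(60 + (L(-8) - ((12 + x(-4, -4)) + 4))) = 129*(60 + ((2 - 8) - ((12 + 2*√2) + 4))) = 129*(60 + (-6 - (16 + 2*√2))) = 129*(60 + (-6 + (-16 - 2*√2))) = 129*(60 + (-22 - 2*√2)) = 129*(38 - 2*√2) = 4902 - 258*√2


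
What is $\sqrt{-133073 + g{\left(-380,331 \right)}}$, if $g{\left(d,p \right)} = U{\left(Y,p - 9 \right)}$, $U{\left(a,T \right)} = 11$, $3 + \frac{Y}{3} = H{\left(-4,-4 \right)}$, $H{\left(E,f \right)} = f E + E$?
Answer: $i \sqrt{133062} \approx 364.78 i$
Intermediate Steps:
$H{\left(E,f \right)} = E + E f$ ($H{\left(E,f \right)} = E f + E = E + E f$)
$Y = 27$ ($Y = -9 + 3 \left(- 4 \left(1 - 4\right)\right) = -9 + 3 \left(\left(-4\right) \left(-3\right)\right) = -9 + 3 \cdot 12 = -9 + 36 = 27$)
$g{\left(d,p \right)} = 11$
$\sqrt{-133073 + g{\left(-380,331 \right)}} = \sqrt{-133073 + 11} = \sqrt{-133062} = i \sqrt{133062}$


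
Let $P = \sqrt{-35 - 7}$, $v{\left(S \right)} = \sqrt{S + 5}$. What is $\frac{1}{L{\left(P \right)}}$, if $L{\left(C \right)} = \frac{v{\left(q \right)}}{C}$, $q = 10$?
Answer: $\frac{i \sqrt{70}}{5} \approx 1.6733 i$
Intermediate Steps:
$v{\left(S \right)} = \sqrt{5 + S}$
$P = i \sqrt{42}$ ($P = \sqrt{-42} = i \sqrt{42} \approx 6.4807 i$)
$L{\left(C \right)} = \frac{\sqrt{15}}{C}$ ($L{\left(C \right)} = \frac{\sqrt{5 + 10}}{C} = \frac{\sqrt{15}}{C}$)
$\frac{1}{L{\left(P \right)}} = \frac{1}{\sqrt{15} \frac{1}{i \sqrt{42}}} = \frac{1}{\sqrt{15} \left(- \frac{i \sqrt{42}}{42}\right)} = \frac{1}{\left(- \frac{1}{14}\right) i \sqrt{70}} = \frac{i \sqrt{70}}{5}$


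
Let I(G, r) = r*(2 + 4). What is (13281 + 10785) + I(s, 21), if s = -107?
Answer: 24192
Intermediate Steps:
I(G, r) = 6*r (I(G, r) = r*6 = 6*r)
(13281 + 10785) + I(s, 21) = (13281 + 10785) + 6*21 = 24066 + 126 = 24192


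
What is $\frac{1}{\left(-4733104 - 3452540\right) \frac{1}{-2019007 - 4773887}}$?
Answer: $\frac{377383}{454758} \approx 0.82985$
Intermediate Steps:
$\frac{1}{\left(-4733104 - 3452540\right) \frac{1}{-2019007 - 4773887}} = \frac{1}{\left(-4733104 - 3452540\right) \frac{1}{-6792894}} = \frac{1}{\left(-8185644\right) \left(- \frac{1}{6792894}\right)} = \frac{1}{\frac{454758}{377383}} = \frac{377383}{454758}$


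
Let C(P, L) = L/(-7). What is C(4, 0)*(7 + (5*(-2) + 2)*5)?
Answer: 0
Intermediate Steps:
C(P, L) = -L/7 (C(P, L) = L*(-1/7) = -L/7)
C(4, 0)*(7 + (5*(-2) + 2)*5) = (-1/7*0)*(7 + (5*(-2) + 2)*5) = 0*(7 + (-10 + 2)*5) = 0*(7 - 8*5) = 0*(7 - 40) = 0*(-33) = 0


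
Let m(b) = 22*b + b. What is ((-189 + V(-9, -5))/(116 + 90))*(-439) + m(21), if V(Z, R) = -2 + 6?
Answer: 180713/206 ≈ 877.25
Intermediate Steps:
V(Z, R) = 4
m(b) = 23*b
((-189 + V(-9, -5))/(116 + 90))*(-439) + m(21) = ((-189 + 4)/(116 + 90))*(-439) + 23*21 = -185/206*(-439) + 483 = 81215/206 + 483 = 180713/206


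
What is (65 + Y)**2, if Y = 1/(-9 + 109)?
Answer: 42263001/10000 ≈ 4226.3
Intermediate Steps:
Y = 1/100 ≈ 0.010000
(65 + Y)**2 = (65 + 1/100)**2 = (6501/100)**2 = 42263001/10000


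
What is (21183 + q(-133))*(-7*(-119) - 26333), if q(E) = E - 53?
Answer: -535423500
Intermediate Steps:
q(E) = -53 + E
(21183 + q(-133))*(-7*(-119) - 26333) = (21183 + (-53 - 133))*(-7*(-119) - 26333) = (21183 - 186)*(833 - 26333) = 20997*(-25500) = -535423500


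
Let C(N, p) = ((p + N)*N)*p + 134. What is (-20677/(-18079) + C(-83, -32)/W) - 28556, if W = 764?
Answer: -199964733941/6906178 ≈ -28954.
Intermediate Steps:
C(N, p) = 134 + N*p*(N + p) (C(N, p) = ((N + p)*N)*p + 134 = (N*(N + p))*p + 134 = N*p*(N + p) + 134 = 134 + N*p*(N + p))
(-20677/(-18079) + C(-83, -32)/W) - 28556 = (-20677/(-18079) + (134 - 83*(-32)² - 32*(-83)²)/764) - 28556 = (-20677*(-1/18079) + (134 - 83*1024 - 32*6889)*(1/764)) - 28556 = (20677/18079 + (134 - 84992 - 220448)*(1/764)) - 28556 = (20677/18079 - 305306*1/764) - 28556 = (20677/18079 - 152653/382) - 28556 = -2751914973/6906178 - 28556 = -199964733941/6906178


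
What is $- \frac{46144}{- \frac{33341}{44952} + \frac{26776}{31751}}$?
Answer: $- \frac{65859990809088}{145024661} \approx -4.5413 \cdot 10^{5}$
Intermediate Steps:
$- \frac{46144}{- \frac{33341}{44952} + \frac{26776}{31751}} = - \frac{46144}{\frac{145024661}{1427270952}} = \left(-46144\right) \frac{1427270952}{145024661} = - \frac{65859990809088}{145024661}$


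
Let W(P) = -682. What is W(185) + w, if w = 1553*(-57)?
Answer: -89203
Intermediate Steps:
w = -88521
W(185) + w = -682 - 88521 = -89203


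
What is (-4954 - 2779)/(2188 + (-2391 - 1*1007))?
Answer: 703/110 ≈ 6.3909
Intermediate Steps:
(-4954 - 2779)/(2188 + (-2391 - 1*1007)) = -7733/(2188 + (-2391 - 1007)) = -7733/(2188 - 3398) = -7733/(-1210) = -7733*(-1/1210) = 703/110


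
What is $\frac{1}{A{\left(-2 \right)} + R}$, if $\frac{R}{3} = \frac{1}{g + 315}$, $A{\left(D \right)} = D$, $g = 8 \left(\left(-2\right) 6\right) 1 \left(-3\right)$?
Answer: $- \frac{201}{401} \approx -0.50125$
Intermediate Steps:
$g = 288$ ($g = 8 \left(-12\right) \left(-3\right) = \left(-96\right) \left(-3\right) = 288$)
$R = \frac{1}{201}$ ($R = \frac{3}{288 + 315} = \frac{3}{603} = 3 \cdot \frac{1}{603} = \frac{1}{201} \approx 0.0049751$)
$\frac{1}{A{\left(-2 \right)} + R} = \frac{1}{-2 + \frac{1}{201}} = \frac{1}{- \frac{401}{201}} = - \frac{201}{401}$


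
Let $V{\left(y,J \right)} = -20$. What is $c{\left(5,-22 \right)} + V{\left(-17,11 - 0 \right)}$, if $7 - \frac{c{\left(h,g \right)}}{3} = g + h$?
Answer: $52$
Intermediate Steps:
$c{\left(h,g \right)} = 21 - 3 g - 3 h$ ($c{\left(h,g \right)} = 21 - 3 \left(g + h\right) = 21 - \left(3 g + 3 h\right) = 21 - 3 g - 3 h$)
$c{\left(5,-22 \right)} + V{\left(-17,11 - 0 \right)} = \left(21 - -66 - 15\right) - 20 = \left(21 + 66 - 15\right) - 20 = 72 - 20 = 52$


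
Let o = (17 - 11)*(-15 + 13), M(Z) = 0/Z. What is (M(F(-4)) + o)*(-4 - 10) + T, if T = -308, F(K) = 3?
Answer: -140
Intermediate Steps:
M(Z) = 0
o = -12 (o = 6*(-2) = -12)
(M(F(-4)) + o)*(-4 - 10) + T = (0 - 12)*(-4 - 10) - 308 = -12*(-14) - 308 = 168 - 308 = -140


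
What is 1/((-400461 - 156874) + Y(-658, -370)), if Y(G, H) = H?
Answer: -1/557705 ≈ -1.7931e-6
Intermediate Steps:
1/((-400461 - 156874) + Y(-658, -370)) = 1/((-400461 - 156874) - 370) = 1/(-557335 - 370) = 1/(-557705) = -1/557705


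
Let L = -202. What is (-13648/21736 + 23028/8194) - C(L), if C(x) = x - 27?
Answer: 2573418777/11131549 ≈ 231.18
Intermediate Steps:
C(x) = -27 + x
(-13648/21736 + 23028/8194) - C(L) = (-13648/21736 + 23028/8194) - (-27 - 202) = (-13648*1/21736 + 23028*(1/8194)) - 1*(-229) = (-1706/2717 + 11514/4097) + 229 = 24294056/11131549 + 229 = 2573418777/11131549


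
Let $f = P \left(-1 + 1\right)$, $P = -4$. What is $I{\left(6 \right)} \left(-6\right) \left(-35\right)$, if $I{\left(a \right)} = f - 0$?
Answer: $0$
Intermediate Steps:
$f = 0$ ($f = - 4 \left(-1 + 1\right) = \left(-4\right) 0 = 0$)
$I{\left(a \right)} = 0$ ($I{\left(a \right)} = 0 - 0 = 0 + 0 = 0$)
$I{\left(6 \right)} \left(-6\right) \left(-35\right) = 0 \left(-6\right) \left(-35\right) = 0 \left(-35\right) = 0$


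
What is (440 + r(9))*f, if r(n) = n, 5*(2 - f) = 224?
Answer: -96086/5 ≈ -19217.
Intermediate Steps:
f = -214/5 (f = 2 - ⅕*224 = 2 - 224/5 = -214/5 ≈ -42.800)
(440 + r(9))*f = (440 + 9)*(-214/5) = 449*(-214/5) = -96086/5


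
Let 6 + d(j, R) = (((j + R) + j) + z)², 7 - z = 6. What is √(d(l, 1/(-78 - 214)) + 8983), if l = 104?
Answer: √4489709657/292 ≈ 229.47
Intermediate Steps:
z = 1 (z = 7 - 1*6 = 7 - 6 = 1)
d(j, R) = -6 + (1 + R + 2*j)² (d(j, R) = -6 + (((j + R) + j) + 1)² = -6 + (((R + j) + j) + 1)² = -6 + ((R + 2*j) + 1)² = -6 + (1 + R + 2*j)²)
√(d(l, 1/(-78 - 214)) + 8983) = √((-6 + (1 + 1/(-78 - 214) + 2*104)²) + 8983) = √((-6 + (1 + 1/(-292) + 208)²) + 8983) = √((-6 + (1 - 1/292 + 208)²) + 8983) = √((-6 + (61027/292)²) + 8983) = √((-6 + 3724294729/85264) + 8983) = √(3723783145/85264 + 8983) = √(4489709657/85264) = √4489709657/292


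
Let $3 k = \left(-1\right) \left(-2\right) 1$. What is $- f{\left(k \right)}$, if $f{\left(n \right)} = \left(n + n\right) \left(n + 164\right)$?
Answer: $- \frac{1976}{9} \approx -219.56$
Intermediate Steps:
$k = \frac{2}{3}$ ($k = \frac{\left(-1\right) \left(-2\right) 1}{3} = \frac{2 \cdot 1}{3} = \frac{1}{3} \cdot 2 = \frac{2}{3} \approx 0.66667$)
$f{\left(n \right)} = 2 n \left(164 + n\right)$
$- f{\left(k \right)} = - \frac{2 \cdot 2 \left(164 + \frac{2}{3}\right)}{3} = - \frac{2 \cdot 2 \cdot 494}{3 \cdot 3} = \left(-1\right) \frac{1976}{9} = - \frac{1976}{9}$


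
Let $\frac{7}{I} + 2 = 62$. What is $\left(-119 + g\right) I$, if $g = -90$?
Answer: $- \frac{1463}{60} \approx -24.383$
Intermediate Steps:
$I = \frac{7}{60}$ ($I = \frac{7}{-2 + 62} = \frac{7}{60} \approx 0.11667$)
$\left(-119 + g\right) I = \left(-119 - 90\right) \frac{7}{60} = \left(-209\right) \frac{7}{60} = - \frac{1463}{60}$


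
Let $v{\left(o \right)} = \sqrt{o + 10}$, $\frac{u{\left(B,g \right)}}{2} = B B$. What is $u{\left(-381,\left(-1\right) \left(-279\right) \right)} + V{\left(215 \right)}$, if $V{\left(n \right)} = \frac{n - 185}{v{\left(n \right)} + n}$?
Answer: $\frac{6677409}{23} \approx 2.9032 \cdot 10^{5}$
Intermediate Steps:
$u{\left(B,g \right)} = 2 B^{2}$ ($u{\left(B,g \right)} = 2 B B = 2 B^{2}$)
$v{\left(o \right)} = \sqrt{10 + o}$
$V{\left(n \right)} = \frac{-185 + n}{n + \sqrt{10 + n}}$ ($V{\left(n \right)} = \frac{n - 185}{\sqrt{10 + n} + n} = \frac{-185 + n}{n + \sqrt{10 + n}}$)
$u{\left(-381,\left(-1\right) \left(-279\right) \right)} + V{\left(215 \right)} = 2 \left(-381\right)^{2} + \frac{-185 + 215}{215 + \sqrt{10 + 215}} = 2 \cdot 145161 + \frac{1}{215 + \sqrt{225}} \cdot 30 = 290322 + \frac{1}{215 + 15} \cdot 30 = 290322 + \frac{1}{230} \cdot 30 = 290322 + \frac{3}{23} = \frac{6677409}{23}$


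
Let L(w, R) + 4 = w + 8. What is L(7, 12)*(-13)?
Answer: -143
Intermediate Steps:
L(w, R) = 4 + w (L(w, R) = -4 + (w + 8) = -4 + (8 + w) = 4 + w)
L(7, 12)*(-13) = (4 + 7)*(-13) = 11*(-13) = -143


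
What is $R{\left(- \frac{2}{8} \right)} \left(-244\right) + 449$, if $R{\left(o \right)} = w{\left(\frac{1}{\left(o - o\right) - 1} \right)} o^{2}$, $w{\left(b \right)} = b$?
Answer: $\frac{1857}{4} \approx 464.25$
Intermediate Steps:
$R{\left(o \right)} = - o^{2}$ ($R{\left(o \right)} = \frac{o^{2}}{\left(o - o\right) - 1} = \frac{o^{2}}{0 - 1} = \frac{o^{2}}{-1} = - o^{2}$)
$R{\left(- \frac{2}{8} \right)} \left(-244\right) + 449 = - \left(- \frac{2}{8}\right)^{2} \left(-244\right) + 449 = - \left(\left(-2\right) \frac{1}{8}\right)^{2} \left(-244\right) + 449 = - \left(- \frac{1}{4}\right)^{2} \left(-244\right) + 449 = \left(-1\right) \frac{1}{16} \left(-244\right) + 449 = \left(- \frac{1}{16}\right) \left(-244\right) + 449 = \frac{61}{4} + 449 = \frac{1857}{4}$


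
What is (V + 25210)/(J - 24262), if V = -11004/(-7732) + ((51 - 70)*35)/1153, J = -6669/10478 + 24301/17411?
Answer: -788510254061250968/758809791171063821 ≈ -1.0391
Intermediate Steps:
J = 10654763/14033266 (J = -6669*1/10478 + 24301*(1/17411) = -513/806 + 24301/17411 = 10654763/14033266 ≈ 0.75925)
V = 1886458/2228749 (V = -11004*(-1/7732) - 19*35*(1/1153) = 2751/1933 - 665*1/1153 = 2751/1933 - 665/1153 = 1886458/2228749 ≈ 0.84642)
(V + 25210)/(J - 24262) = (1886458/2228749 + 25210)/(10654763/14033266 - 24262) = 56188648748/(2228749*(-340464444929/14033266)) = (56188648748/2228749)*(-14033266/340464444929) = -788510254061250968/758809791171063821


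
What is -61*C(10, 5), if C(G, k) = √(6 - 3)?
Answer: -61*√3 ≈ -105.66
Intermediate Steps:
C(G, k) = √3
-61*C(10, 5) = -61*√3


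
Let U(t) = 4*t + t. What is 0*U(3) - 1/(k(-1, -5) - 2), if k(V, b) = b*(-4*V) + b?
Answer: 1/27 ≈ 0.037037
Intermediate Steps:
k(V, b) = b - 4*V*b (k(V, b) = -4*V*b + b = b - 4*V*b)
U(t) = 5*t
0*U(3) - 1/(k(-1, -5) - 2) = 0*(5*3) - 1/(-5*(1 - 4*(-1)) - 2) = 0*15 - 1/(-5*(1 + 4) - 2) = 0 - 1/(-5*5 - 2) = 0 - 1/(-25 - 2) = 0 - 1/(-27) = 0 - 1*(-1/27) = 0 + 1/27 = 1/27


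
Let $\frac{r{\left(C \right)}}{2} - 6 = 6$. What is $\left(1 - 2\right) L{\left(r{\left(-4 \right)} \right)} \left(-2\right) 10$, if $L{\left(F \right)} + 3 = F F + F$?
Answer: $11940$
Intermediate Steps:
$r{\left(C \right)} = 24$ ($r{\left(C \right)} = 12 + 2 \cdot 6 = 12 + 12 = 24$)
$L{\left(F \right)} = -3 + F + F^{2}$ ($L{\left(F \right)} = -3 + \left(F F + F\right) = -3 + \left(F^{2} + F\right) = -3 + \left(F + F^{2}\right) = -3 + F + F^{2}$)
$\left(1 - 2\right) L{\left(r{\left(-4 \right)} \right)} \left(-2\right) 10 = \left(1 - 2\right) \left(-3 + 24 + 24^{2}\right) \left(-2\right) 10 = - (-3 + 24 + 576) \left(-2\right) 10 = \left(-1\right) 597 \left(-2\right) 10 = \left(-597\right) \left(-2\right) 10 = 1194 \cdot 10 = 11940$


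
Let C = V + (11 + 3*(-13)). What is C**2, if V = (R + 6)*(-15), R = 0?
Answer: 13924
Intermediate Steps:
V = -90 (V = (0 + 6)*(-15) = 6*(-15) = -90)
C = -118 (C = -90 + (11 + 3*(-13)) = -90 + (11 - 39) = -90 - 28 = -118)
C**2 = (-118)**2 = 13924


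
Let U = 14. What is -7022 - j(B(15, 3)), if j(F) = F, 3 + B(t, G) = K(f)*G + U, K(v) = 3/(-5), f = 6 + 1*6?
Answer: -35156/5 ≈ -7031.2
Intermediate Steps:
f = 12 (f = 6 + 6 = 12)
K(v) = -3/5 (K(v) = 3*(-1/5) = -3/5)
B(t, G) = 11 - 3*G/5 (B(t, G) = -3 + (-3*G/5 + 14) = -3 + (14 - 3*G/5) = 11 - 3*G/5)
-7022 - j(B(15, 3)) = -7022 - (11 - 3/5*3) = -7022 - (11 - 9/5) = -7022 - 1*46/5 = -7022 - 46/5 = -35156/5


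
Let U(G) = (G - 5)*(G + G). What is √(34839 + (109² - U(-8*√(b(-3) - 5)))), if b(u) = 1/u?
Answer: 8*√(6666 - 15*I*√3)/3 ≈ 217.72 - 0.42428*I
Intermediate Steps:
U(G) = 2*G*(-5 + G) (U(G) = (-5 + G)*(2*G) = 2*G*(-5 + G))
√(34839 + (109² - U(-8*√(b(-3) - 5)))) = √(34839 + (109² - 2*(-8*√(1/(-3) - 5))*(-5 - 8*√(1/(-3) - 5)))) = √(34839 + (11881 - 2*(-8*√(-⅓ - 5))*(-5 - 8*√(-⅓ - 5)))) = √(34839 + (11881 - 2*(-32*I*√3/3)*(-5 - 32*I*√3/3))) = √(34839 + (11881 - (-64)*I*√3*(-5 - 32*I*√3/3)/3)) = √(34839 + (11881 + 64*I*√3*(-5 - 32*I*√3/3)/3)) = √(46720 + 64*I*√3*(-5 - 32*I*√3/3)/3)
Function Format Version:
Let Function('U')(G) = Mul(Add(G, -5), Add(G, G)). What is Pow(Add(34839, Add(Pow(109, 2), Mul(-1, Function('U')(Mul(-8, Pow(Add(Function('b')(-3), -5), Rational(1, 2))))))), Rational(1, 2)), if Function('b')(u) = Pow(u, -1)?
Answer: Mul(Rational(8, 3), Pow(Add(6666, Mul(-15, I, Pow(3, Rational(1, 2)))), Rational(1, 2))) ≈ Add(217.72, Mul(-0.42428, I))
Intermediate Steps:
Function('U')(G) = Mul(2, G, Add(-5, G)) (Function('U')(G) = Mul(Add(-5, G), Mul(2, G)) = Mul(2, G, Add(-5, G)))
Pow(Add(34839, Add(Pow(109, 2), Mul(-1, Function('U')(Mul(-8, Pow(Add(Function('b')(-3), -5), Rational(1, 2))))))), Rational(1, 2)) = Pow(Add(34839, Add(Pow(109, 2), Mul(-1, Mul(2, Mul(-8, Pow(Add(Pow(-3, -1), -5), Rational(1, 2))), Add(-5, Mul(-8, Pow(Add(Pow(-3, -1), -5), Rational(1, 2)))))))), Rational(1, 2)) = Pow(Add(34839, Add(11881, Mul(-1, Mul(2, Mul(-8, Pow(Add(Rational(-1, 3), -5), Rational(1, 2))), Add(-5, Mul(-8, Pow(Add(Rational(-1, 3), -5), Rational(1, 2)))))))), Rational(1, 2)) = Pow(Add(34839, Add(11881, Mul(-1, Mul(2, Mul(-8, Pow(Rational(-16, 3), Rational(1, 2))), Add(-5, Mul(-8, Pow(Rational(-16, 3), Rational(1, 2)))))))), Rational(1, 2)) = Pow(Add(34839, Add(11881, Mul(-1, Mul(2, Mul(-8, Mul(Rational(4, 3), I, Pow(3, Rational(1, 2)))), Add(-5, Mul(-8, Mul(Rational(4, 3), I, Pow(3, Rational(1, 2))))))))), Rational(1, 2)) = Pow(Add(34839, Add(11881, Mul(-1, Mul(2, Mul(Rational(-32, 3), I, Pow(3, Rational(1, 2))), Add(-5, Mul(Rational(-32, 3), I, Pow(3, Rational(1, 2)))))))), Rational(1, 2)) = Pow(Add(34839, Add(11881, Mul(-1, Mul(Rational(-64, 3), I, Pow(3, Rational(1, 2)), Add(-5, Mul(Rational(-32, 3), I, Pow(3, Rational(1, 2)))))))), Rational(1, 2)) = Pow(Add(34839, Add(11881, Mul(Rational(64, 3), I, Pow(3, Rational(1, 2)), Add(-5, Mul(Rational(-32, 3), I, Pow(3, Rational(1, 2))))))), Rational(1, 2)) = Pow(Add(46720, Mul(Rational(64, 3), I, Pow(3, Rational(1, 2)), Add(-5, Mul(Rational(-32, 3), I, Pow(3, Rational(1, 2)))))), Rational(1, 2))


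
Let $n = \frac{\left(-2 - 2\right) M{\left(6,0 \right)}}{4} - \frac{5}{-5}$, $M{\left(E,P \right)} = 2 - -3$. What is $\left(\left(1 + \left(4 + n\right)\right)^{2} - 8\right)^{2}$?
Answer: $49$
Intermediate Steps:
$M{\left(E,P \right)} = 5$ ($M{\left(E,P \right)} = 2 + 3 = 5$)
$n = -4$ ($n = \frac{\left(-2 - 2\right) 5}{4} - \frac{5}{-5} = \left(-4\right) 5 \cdot \frac{1}{4} - -1 = \left(-20\right) \frac{1}{4} + 1 = -5 + 1 = -4$)
$\left(\left(1 + \left(4 + n\right)\right)^{2} - 8\right)^{2} = \left(\left(1 + \left(4 - 4\right)\right)^{2} - 8\right)^{2} = \left(\left(1 + 0\right)^{2} - 8\right)^{2} = \left(1^{2} - 8\right)^{2} = \left(1 - 8\right)^{2} = \left(-7\right)^{2} = 49$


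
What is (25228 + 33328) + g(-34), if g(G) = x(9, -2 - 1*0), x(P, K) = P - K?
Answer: 58567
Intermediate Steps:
g(G) = 11 (g(G) = 9 - (-2 - 1*0) = 9 - (-2 + 0) = 9 - 1*(-2) = 9 + 2 = 11)
(25228 + 33328) + g(-34) = (25228 + 33328) + 11 = 58556 + 11 = 58567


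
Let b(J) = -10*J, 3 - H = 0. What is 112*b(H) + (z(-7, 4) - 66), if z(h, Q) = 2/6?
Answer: -10277/3 ≈ -3425.7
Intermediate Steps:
z(h, Q) = 1/3 (z(h, Q) = 2*(1/6) = 1/3)
H = 3 (H = 3 - 1*0 = 3 + 0 = 3)
112*b(H) + (z(-7, 4) - 66) = 112*(-10*3) + (1/3 - 66) = 112*(-30) - 197/3 = -3360 - 197/3 = -10277/3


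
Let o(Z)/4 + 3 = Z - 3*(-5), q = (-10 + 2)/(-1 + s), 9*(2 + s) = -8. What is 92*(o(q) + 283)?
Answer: 1092316/35 ≈ 31209.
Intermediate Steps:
s = -26/9 (s = -2 + (⅑)*(-8) = -2 - 8/9 = -26/9 ≈ -2.8889)
q = 72/35 (q = (-10 + 2)/(-1 - 26/9) = -8/(-35/9) = -8*(-9/35) = 72/35 ≈ 2.0571)
o(Z) = 48 + 4*Z (o(Z) = -12 + 4*(Z - 3*(-5)) = -12 + 4*(Z + 15) = -12 + 4*(15 + Z) = -12 + (60 + 4*Z) = 48 + 4*Z)
92*(o(q) + 283) = 92*((48 + 4*(72/35)) + 283) = 92*((48 + 288/35) + 283) = 92*(1968/35 + 283) = 92*(11873/35) = 1092316/35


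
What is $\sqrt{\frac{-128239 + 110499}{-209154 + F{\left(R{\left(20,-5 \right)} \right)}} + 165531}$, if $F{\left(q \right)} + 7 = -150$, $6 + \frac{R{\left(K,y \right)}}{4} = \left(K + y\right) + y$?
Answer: $\frac{\sqrt{7252098033438991}}{209311} \approx 406.85$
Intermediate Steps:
$R{\left(K,y \right)} = -24 + 4 K + 8 y$ ($R{\left(K,y \right)} = -24 + 4 \left(\left(K + y\right) + y\right) = -24 + 4 \left(K + 2 y\right) = -24 + \left(4 K + 8 y\right) = -24 + 4 K + 8 y$)
$F{\left(q \right)} = -157$ ($F{\left(q \right)} = -7 - 150 = -157$)
$\sqrt{\frac{-128239 + 110499}{-209154 + F{\left(R{\left(20,-5 \right)} \right)}} + 165531} = \sqrt{\frac{-128239 + 110499}{-209154 - 157} + 165531} = \sqrt{- \frac{17740}{-209311} + 165531} = \sqrt{\left(-17740\right) \left(- \frac{1}{209311}\right) + 165531} = \sqrt{\frac{17740}{209311} + 165531} = \sqrt{\frac{34647476881}{209311}} = \frac{\sqrt{7252098033438991}}{209311}$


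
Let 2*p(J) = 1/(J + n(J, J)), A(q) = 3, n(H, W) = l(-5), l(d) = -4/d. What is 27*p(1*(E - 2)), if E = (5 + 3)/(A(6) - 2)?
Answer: 135/68 ≈ 1.9853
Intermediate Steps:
n(H, W) = ⅘ (n(H, W) = -4/(-5) = -4*(-⅕) = ⅘)
E = 8 (E = (5 + 3)/(3 - 2) = 8/1 = 8*1 = 8)
p(J) = 1/(2*(⅘ + J)) (p(J) = 1/(2*(J + ⅘)) = 1/(2*(⅘ + J)))
27*p(1*(E - 2)) = 27*(5/(2*(4 + 5*(1*(8 - 2))))) = 27*(5/(2*(4 + 5*(1*6)))) = 27*(5/(2*(4 + 5*6))) = 27*(5/(2*(4 + 30))) = 27*((5/2)/34) = 27*((5/2)*(1/34)) = 27*(5/68) = 135/68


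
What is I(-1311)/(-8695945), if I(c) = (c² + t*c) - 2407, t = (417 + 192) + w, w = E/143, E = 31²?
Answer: -130001974/1243520135 ≈ -0.10454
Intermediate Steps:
E = 961
w = 961/143 ≈ 6.7203
t = 88048/143 (t = (417 + 192) + 961/143 = 609 + 961/143 = 88048/143 ≈ 615.72)
I(c) = -2407 + c² + 88048*c/143 (I(c) = (c² + 88048*c/143) - 2407 = -2407 + c² + 88048*c/143)
I(-1311)/(-8695945) = (-2407 + (-1311)² + (88048/143)*(-1311))/(-8695945) = (-2407 + 1718721 - 115430928/143)*(-1/8695945) = (130001974/143)*(-1/8695945) = -130001974/1243520135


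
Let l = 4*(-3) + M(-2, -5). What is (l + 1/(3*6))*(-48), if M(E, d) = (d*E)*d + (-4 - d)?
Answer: 8776/3 ≈ 2925.3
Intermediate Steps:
M(E, d) = -4 - d + E*d² (M(E, d) = (E*d)*d + (-4 - d) = E*d² + (-4 - d) = -4 - d + E*d²)
l = -61 (l = 4*(-3) + (-4 - 1*(-5) - 2*(-5)²) = -12 + (-4 + 5 - 2*25) = -12 + (-4 + 5 - 50) = -12 - 49 = -61)
(l + 1/(3*6))*(-48) = (-61 + 1/(3*6))*(-48) = (-61 + 1/18)*(-48) = -1097/18*(-48) = 8776/3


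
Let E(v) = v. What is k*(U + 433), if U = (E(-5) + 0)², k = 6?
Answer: 2748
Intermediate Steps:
U = 25 (U = (-5 + 0)² = (-5)² = 25)
k*(U + 433) = 6*(25 + 433) = 6*458 = 2748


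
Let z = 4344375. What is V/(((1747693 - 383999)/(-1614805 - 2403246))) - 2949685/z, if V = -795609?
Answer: 2777616656387466347/1184879624250 ≈ 2.3442e+6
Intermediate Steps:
V/(((1747693 - 383999)/(-1614805 - 2403246))) - 2949685/z = -795609*(-1614805 - 2403246)/(1747693 - 383999) - 2949685/4344375 = -795609/(1363694/(-4018051)) - 2949685*1/4344375 = -795609/(1363694*(-1/4018051)) - 589937/868875 = -795609/(-1363694/4018051) - 589937/868875 = -795609*(-4018051/1363694) - 589937/868875 = 3196797538059/1363694 - 589937/868875 = 2777616656387466347/1184879624250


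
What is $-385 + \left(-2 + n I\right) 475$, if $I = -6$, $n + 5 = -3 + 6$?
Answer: $4365$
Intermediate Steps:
$n = -2$ ($n = -5 + \left(-3 + 6\right) = -5 + 3 = -2$)
$-385 + \left(-2 + n I\right) 475 = -385 + \left(-2 - -12\right) 475 = -385 + \left(-2 + 12\right) 475 = -385 + 10 \cdot 475 = -385 + 4750 = 4365$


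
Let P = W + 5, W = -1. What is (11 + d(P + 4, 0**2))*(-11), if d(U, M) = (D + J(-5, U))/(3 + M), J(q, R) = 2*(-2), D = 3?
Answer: -352/3 ≈ -117.33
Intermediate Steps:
P = 4 (P = -1 + 5 = 4)
J(q, R) = -4
d(U, M) = -1/(3 + M) (d(U, M) = (3 - 4)/(3 + M) = -1/(3 + M))
(11 + d(P + 4, 0**2))*(-11) = (11 - 1/(3 + 0**2))*(-11) = (11 - 1/(3 + 0))*(-11) = (11 - 1/3)*(-11) = (32/3)*(-11) = -352/3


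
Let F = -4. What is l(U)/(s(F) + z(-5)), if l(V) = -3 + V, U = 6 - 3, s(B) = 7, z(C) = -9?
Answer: 0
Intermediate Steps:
U = 3
l(U)/(s(F) + z(-5)) = (-3 + 3)/(7 - 9) = 0/(-2) = 0*(-1/2) = 0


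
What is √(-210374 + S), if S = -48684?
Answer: I*√259058 ≈ 508.98*I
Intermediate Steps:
√(-210374 + S) = √(-210374 - 48684) = √(-259058) = I*√259058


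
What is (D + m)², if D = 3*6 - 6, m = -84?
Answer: 5184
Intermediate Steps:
D = 12 (D = 18 - 6 = 12)
(D + m)² = (12 - 84)² = (-72)² = 5184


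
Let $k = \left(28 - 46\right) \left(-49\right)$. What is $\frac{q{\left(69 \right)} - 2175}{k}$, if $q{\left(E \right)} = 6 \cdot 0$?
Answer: $- \frac{725}{294} \approx -2.466$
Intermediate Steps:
$q{\left(E \right)} = 0$
$k = 882$ ($k = \left(-18\right) \left(-49\right) = 882$)
$\frac{q{\left(69 \right)} - 2175}{k} = \frac{0 - 2175}{882} = \left(0 - 2175\right) \frac{1}{882} = \left(-2175\right) \frac{1}{882} = - \frac{725}{294}$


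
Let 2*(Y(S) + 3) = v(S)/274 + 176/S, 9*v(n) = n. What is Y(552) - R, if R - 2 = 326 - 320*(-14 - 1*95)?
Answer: -110949006/3151 ≈ -35211.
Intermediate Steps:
v(n) = n/9
R = 35208 (R = 2 + (326 - 320*(-14 - 1*95)) = 2 + (326 - 320*(-14 - 95)) = 2 + (326 - 320*(-109)) = 2 + (326 + 34880) = 2 + 35206 = 35208)
Y(S) = -3 + 88/S + S/4932 (Y(S) = -3 + ((S/9)/274 + 176/S)/2 = -3 + ((S/9)*(1/274) + 176/S)/2 = -3 + (S/2466 + 176/S)/2 = -3 + (176/S + S/2466)/2 = -3 + (88/S + S/4932) = -3 + 88/S + S/4932)
Y(552) - R = (-3 + 88/552 + (1/4932)*552) - 1*35208 = (-3 + 88*(1/552) + 46/411) - 35208 = (-3 + 11/69 + 46/411) - 35208 = -8598/3151 - 35208 = -110949006/3151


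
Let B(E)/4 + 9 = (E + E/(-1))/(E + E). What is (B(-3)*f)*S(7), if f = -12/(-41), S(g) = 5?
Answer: -2160/41 ≈ -52.683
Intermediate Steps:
B(E) = -36 (B(E) = -36 + 4*((E + E/(-1))/(E + E)) = -36 + 4*((E + E*(-1))/((2*E))) = -36 + 4*((E - E)*(1/(2*E))) = -36 + 4*(0*(1/(2*E))) = -36 + 4*0 = -36 + 0 = -36)
f = 12/41 (f = -12*(-1/41) = 12/41 ≈ 0.29268)
(B(-3)*f)*S(7) = -36*12/41*5 = -432/41*5 = -2160/41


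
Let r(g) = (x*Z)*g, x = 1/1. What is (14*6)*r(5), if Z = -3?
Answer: -1260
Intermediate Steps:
x = 1 (x = 1*1 = 1)
r(g) = -3*g (r(g) = (1*(-3))*g = -3*g)
(14*6)*r(5) = (14*6)*(-3*5) = 84*(-15) = -1260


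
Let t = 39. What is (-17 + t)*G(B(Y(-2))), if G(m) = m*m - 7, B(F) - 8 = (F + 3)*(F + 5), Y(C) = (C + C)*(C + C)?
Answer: 3644124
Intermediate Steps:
Y(C) = 4*C**2 (Y(C) = (2*C)*(2*C) = 4*C**2)
B(F) = 8 + (3 + F)*(5 + F) (B(F) = 8 + (F + 3)*(F + 5) = 8 + (3 + F)*(5 + F))
G(m) = -7 + m**2 (G(m) = m**2 - 7 = -7 + m**2)
(-17 + t)*G(B(Y(-2))) = (-17 + 39)*(-7 + (23 + (4*(-2)**2)**2 + 8*(4*(-2)**2))**2) = 22*(-7 + (23 + (4*4)**2 + 8*(4*4))**2) = 22*(-7 + (23 + 16**2 + 8*16)**2) = 22*(-7 + (23 + 256 + 128)**2) = 22*(-7 + 407**2) = 22*(-7 + 165649) = 22*165642 = 3644124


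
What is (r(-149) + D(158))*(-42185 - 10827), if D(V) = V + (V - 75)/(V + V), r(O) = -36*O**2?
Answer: 3346496011945/79 ≈ 4.2361e+10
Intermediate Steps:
D(V) = V + (-75 + V)/(2*V) (D(V) = V + (-75 + V)/((2*V)) = V + (-75 + V)*(1/(2*V)) = V + (-75 + V)/(2*V))
(r(-149) + D(158))*(-42185 - 10827) = (-36*(-149)**2 + (1/2 + 158 - 75/2/158))*(-42185 - 10827) = (-36*22201 + (1/2 + 158 - 75/2*1/158))*(-53012) = (-799236 + (1/2 + 158 - 75/316))*(-53012) = (-799236 + 50011/316)*(-53012) = -252508565/316*(-53012) = 3346496011945/79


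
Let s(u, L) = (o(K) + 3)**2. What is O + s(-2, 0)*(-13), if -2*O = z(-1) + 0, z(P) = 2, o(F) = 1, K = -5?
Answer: -209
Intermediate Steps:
O = -1 (O = -(2 + 0)/2 = -1/2*2 = -1)
s(u, L) = 16 (s(u, L) = (1 + 3)**2 = 4**2 = 16)
O + s(-2, 0)*(-13) = -1 + 16*(-13) = -1 - 208 = -209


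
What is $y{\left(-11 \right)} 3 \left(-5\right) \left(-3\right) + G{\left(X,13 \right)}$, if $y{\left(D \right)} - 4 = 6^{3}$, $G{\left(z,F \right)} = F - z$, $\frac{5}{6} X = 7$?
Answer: $\frac{49523}{5} \approx 9904.6$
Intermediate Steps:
$X = \frac{42}{5}$ ($X = \frac{6}{5} \cdot 7 = \frac{42}{5} \approx 8.4$)
$y{\left(D \right)} = 220$ ($y{\left(D \right)} = 4 + 6^{3} = 4 + 216 = 220$)
$y{\left(-11 \right)} 3 \left(-5\right) \left(-3\right) + G{\left(X,13 \right)} = 220 \cdot 3 \left(-5\right) \left(-3\right) + \left(13 - \frac{42}{5}\right) = 220 \left(\left(-15\right) \left(-3\right)\right) + \left(13 - \frac{42}{5}\right) = 220 \cdot 45 + \frac{23}{5} = 9900 + \frac{23}{5} = \frac{49523}{5}$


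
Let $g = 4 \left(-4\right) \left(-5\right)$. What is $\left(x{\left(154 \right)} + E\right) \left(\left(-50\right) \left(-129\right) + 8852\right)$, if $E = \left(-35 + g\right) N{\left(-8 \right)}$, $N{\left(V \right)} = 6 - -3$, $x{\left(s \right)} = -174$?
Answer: $3534762$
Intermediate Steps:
$N{\left(V \right)} = 9$ ($N{\left(V \right)} = 6 + 3 = 9$)
$g = 80$ ($g = \left(-16\right) \left(-5\right) = 80$)
$E = 405$ ($E = \left(-35 + 80\right) 9 = 45 \cdot 9 = 405$)
$\left(x{\left(154 \right)} + E\right) \left(\left(-50\right) \left(-129\right) + 8852\right) = \left(-174 + 405\right) \left(\left(-50\right) \left(-129\right) + 8852\right) = 231 \left(6450 + 8852\right) = 231 \cdot 15302 = 3534762$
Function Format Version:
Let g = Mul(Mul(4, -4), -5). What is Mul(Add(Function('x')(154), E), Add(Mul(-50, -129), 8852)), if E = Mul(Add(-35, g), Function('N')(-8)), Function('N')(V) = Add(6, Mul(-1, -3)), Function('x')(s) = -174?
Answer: 3534762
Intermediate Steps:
Function('N')(V) = 9 (Function('N')(V) = Add(6, 3) = 9)
g = 80 (g = Mul(-16, -5) = 80)
E = 405 (E = Mul(Add(-35, 80), 9) = Mul(45, 9) = 405)
Mul(Add(Function('x')(154), E), Add(Mul(-50, -129), 8852)) = Mul(Add(-174, 405), Add(Mul(-50, -129), 8852)) = Mul(231, Add(6450, 8852)) = Mul(231, 15302) = 3534762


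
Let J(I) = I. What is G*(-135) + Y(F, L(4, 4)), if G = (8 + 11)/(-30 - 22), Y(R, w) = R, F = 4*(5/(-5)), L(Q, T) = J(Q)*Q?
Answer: 2357/52 ≈ 45.327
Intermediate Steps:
L(Q, T) = Q² (L(Q, T) = Q*Q = Q²)
F = -4 (F = 4*(5*(-⅕)) = 4*(-1) = -4)
G = -19/52 (G = 19/(-52) = 19*(-1/52) = -19/52 ≈ -0.36538)
G*(-135) + Y(F, L(4, 4)) = -19/52*(-135) - 4 = 2565/52 - 4 = 2357/52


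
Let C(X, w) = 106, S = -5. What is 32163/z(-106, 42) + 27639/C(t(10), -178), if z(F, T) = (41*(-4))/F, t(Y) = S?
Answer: 45739533/2173 ≈ 21049.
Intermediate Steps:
t(Y) = -5
z(F, T) = -164/F
32163/z(-106, 42) + 27639/C(t(10), -178) = 32163/((-164/(-106))) + 27639/106 = 32163/((-164*(-1/106))) + 27639*(1/106) = 32163/(82/53) + 27639/106 = 32163*(53/82) + 27639/106 = 1704639/82 + 27639/106 = 45739533/2173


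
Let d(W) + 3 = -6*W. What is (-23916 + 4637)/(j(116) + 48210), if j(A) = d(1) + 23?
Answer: -19279/48224 ≈ -0.39978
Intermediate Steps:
d(W) = -3 - 6*W
j(A) = 14 (j(A) = (-3 - 6*1) + 23 = (-3 - 6) + 23 = -9 + 23 = 14)
(-23916 + 4637)/(j(116) + 48210) = (-23916 + 4637)/(14 + 48210) = -19279/48224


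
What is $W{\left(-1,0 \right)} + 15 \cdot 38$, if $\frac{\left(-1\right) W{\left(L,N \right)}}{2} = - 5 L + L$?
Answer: $562$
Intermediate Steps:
$W{\left(L,N \right)} = 8 L$ ($W{\left(L,N \right)} = - 2 \left(- 5 L + L\right) = - 2 \left(- 4 L\right) = 8 L$)
$W{\left(-1,0 \right)} + 15 \cdot 38 = 8 \left(-1\right) + 15 \cdot 38 = -8 + 570 = 562$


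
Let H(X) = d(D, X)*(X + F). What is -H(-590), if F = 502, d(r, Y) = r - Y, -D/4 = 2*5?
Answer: 48400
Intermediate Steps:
D = -40 (D = -8*5 = -4*10 = -40)
H(X) = (-40 - X)*(502 + X) (H(X) = (-40 - X)*(X + 502) = (-40 - X)*(502 + X))
-H(-590) = -(-1)*(40 - 590)*(502 - 590) = -(-1)*(-550)*(-88) = -1*(-48400) = 48400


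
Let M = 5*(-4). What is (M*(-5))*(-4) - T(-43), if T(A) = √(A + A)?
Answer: -400 - I*√86 ≈ -400.0 - 9.2736*I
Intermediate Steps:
M = -20
T(A) = √2*√A (T(A) = √(2*A) = √2*√A)
(M*(-5))*(-4) - T(-43) = -20*(-5)*(-4) - √2*√(-43) = 100*(-4) - √2*I*√43 = -400 - I*√86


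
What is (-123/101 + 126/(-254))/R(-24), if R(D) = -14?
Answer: 10992/89789 ≈ 0.12242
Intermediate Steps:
(-123/101 + 126/(-254))/R(-24) = (-123/101 + 126/(-254))/(-14) = (-123*1/101 + 126*(-1/254))*(-1/14) = (-123/101 - 63/127)*(-1/14) = -21984/12827*(-1/14) = 10992/89789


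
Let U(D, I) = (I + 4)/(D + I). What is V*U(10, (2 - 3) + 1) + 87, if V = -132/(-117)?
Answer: 17053/195 ≈ 87.451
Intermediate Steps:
V = 44/39 (V = -132*(-1/117) = 44/39 ≈ 1.1282)
U(D, I) = (4 + I)/(D + I)
V*U(10, (2 - 3) + 1) + 87 = 44*((4 + ((2 - 3) + 1))/(10 + ((2 - 3) + 1)))/39 + 87 = 44*((4 + (-1 + 1))/(10 + (-1 + 1)))/39 + 87 = 44*((4 + 0)/(10 + 0))/39 + 87 = 44*(4/10)/39 + 87 = 44*((1/10)*4)/39 + 87 = (44/39)*(2/5) + 87 = 88/195 + 87 = 17053/195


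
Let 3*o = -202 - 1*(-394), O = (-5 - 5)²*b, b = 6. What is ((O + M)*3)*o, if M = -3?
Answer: 114624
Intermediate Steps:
O = 600 (O = (-5 - 5)²*6 = (-10)²*6 = 100*6 = 600)
o = 64 (o = (-202 - 1*(-394))/3 = (-202 + 394)/3 = (⅓)*192 = 64)
((O + M)*3)*o = ((600 - 3)*3)*64 = (597*3)*64 = 1791*64 = 114624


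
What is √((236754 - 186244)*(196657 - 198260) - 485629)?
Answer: 3*I*√9050351 ≈ 9025.1*I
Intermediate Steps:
√((236754 - 186244)*(196657 - 198260) - 485629) = √(50510*(-1603) - 485629) = √(-80967530 - 485629) = √(-81453159) = 3*I*√9050351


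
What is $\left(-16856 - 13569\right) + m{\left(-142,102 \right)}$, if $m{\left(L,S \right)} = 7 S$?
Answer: $-29711$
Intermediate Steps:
$\left(-16856 - 13569\right) + m{\left(-142,102 \right)} = \left(-16856 - 13569\right) + 7 \cdot 102 = -30425 + 714 = -29711$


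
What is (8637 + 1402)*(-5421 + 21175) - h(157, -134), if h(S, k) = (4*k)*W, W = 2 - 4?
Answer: 158153334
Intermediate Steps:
W = -2
h(S, k) = -8*k (h(S, k) = (4*k)*(-2) = -8*k)
(8637 + 1402)*(-5421 + 21175) - h(157, -134) = (8637 + 1402)*(-5421 + 21175) - (-8)*(-134) = 10039*15754 - 1*1072 = 158154406 - 1072 = 158153334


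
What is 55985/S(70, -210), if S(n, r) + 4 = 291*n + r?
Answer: 55985/20156 ≈ 2.7776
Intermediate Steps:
S(n, r) = -4 + r + 291*n (S(n, r) = -4 + (291*n + r) = -4 + (r + 291*n) = -4 + r + 291*n)
55985/S(70, -210) = 55985/(-4 - 210 + 291*70) = 55985/(-4 - 210 + 20370) = 55985/20156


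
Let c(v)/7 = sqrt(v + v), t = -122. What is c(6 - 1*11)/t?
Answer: -7*I*sqrt(10)/122 ≈ -0.18144*I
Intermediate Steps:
c(v) = 7*sqrt(2)*sqrt(v) (c(v) = 7*sqrt(v + v) = 7*sqrt(2*v) = 7*(sqrt(2)*sqrt(v)) = 7*sqrt(2)*sqrt(v))
c(6 - 1*11)/t = (7*sqrt(2)*sqrt(6 - 1*11))/(-122) = (7*sqrt(2)*sqrt(6 - 11))*(-1/122) = (7*sqrt(2)*sqrt(-5))*(-1/122) = (7*sqrt(2)*(I*sqrt(5)))*(-1/122) = (7*I*sqrt(10))*(-1/122) = -7*I*sqrt(10)/122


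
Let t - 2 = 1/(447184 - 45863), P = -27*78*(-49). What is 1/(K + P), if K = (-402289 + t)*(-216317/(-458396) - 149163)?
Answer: 91981970558/5519493041273578180305 ≈ 1.6665e-11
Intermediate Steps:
P = 103194 (P = -2106*(-49) = 103194)
t = 802643/401321 (t = 2 + 1/(447184 - 45863) = 2 + 1/401321 = 802643/401321 ≈ 2.0000)
K = 5519483549286108418053/91981970558 (K = (-402289 + 802643/401321)*(-216317/(-458396) - 149163) = -161446221126*(-216317*(-1/458396) - 149163)/401321 = -161446221126*(216317/458396 - 149163)/401321 = -161446221126/401321*(-68375506231/458396) = 5519483549286108418053/91981970558 ≈ 6.0006e+10)
1/(K + P) = 1/(5519483549286108418053/91981970558 + 103194) = 1/(5519493041273578180305/91981970558) = 91981970558/5519493041273578180305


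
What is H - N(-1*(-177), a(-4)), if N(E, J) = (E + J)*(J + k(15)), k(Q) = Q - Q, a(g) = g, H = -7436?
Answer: -6744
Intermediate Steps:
k(Q) = 0
N(E, J) = J*(E + J) (N(E, J) = (E + J)*(J + 0) = (E + J)*J = J*(E + J))
H - N(-1*(-177), a(-4)) = -7436 - (-4)*(-1*(-177) - 4) = -7436 - (-4)*(177 - 4) = -7436 - (-4)*173 = -7436 - 1*(-692) = -7436 + 692 = -6744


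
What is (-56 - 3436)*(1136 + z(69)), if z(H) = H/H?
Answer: -3970404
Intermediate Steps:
z(H) = 1
(-56 - 3436)*(1136 + z(69)) = (-56 - 3436)*(1136 + 1) = -3492*1137 = -3970404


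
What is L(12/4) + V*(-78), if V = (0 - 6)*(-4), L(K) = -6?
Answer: -1878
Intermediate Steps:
V = 24 (V = -6*(-4) = 24)
L(12/4) + V*(-78) = -6 + 24*(-78) = -6 - 1872 = -1878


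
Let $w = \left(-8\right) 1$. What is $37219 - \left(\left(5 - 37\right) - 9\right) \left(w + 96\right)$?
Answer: $40827$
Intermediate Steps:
$w = -8$
$37219 - \left(\left(5 - 37\right) - 9\right) \left(w + 96\right) = 37219 - \left(\left(5 - 37\right) - 9\right) \left(-8 + 96\right) = 37219 - \left(-32 - 9\right) 88 = 37219 - \left(-41\right) 88 = 37219 - -3608 = 37219 + 3608 = 40827$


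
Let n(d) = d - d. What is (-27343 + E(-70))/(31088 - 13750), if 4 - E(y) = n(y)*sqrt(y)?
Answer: -27339/17338 ≈ -1.5768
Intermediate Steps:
n(d) = 0
E(y) = 4 (E(y) = 4 - 0*sqrt(y) = 4 - 1*0 = 4 + 0 = 4)
(-27343 + E(-70))/(31088 - 13750) = (-27343 + 4)/(31088 - 13750) = -27339/17338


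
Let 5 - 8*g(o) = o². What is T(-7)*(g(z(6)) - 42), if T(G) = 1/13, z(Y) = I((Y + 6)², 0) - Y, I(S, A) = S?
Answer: -19375/104 ≈ -186.30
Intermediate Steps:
z(Y) = (6 + Y)² - Y (z(Y) = (Y + 6)² - Y = (6 + Y)² - Y)
g(o) = 5/8 - o²/8
T(G) = 1/13
T(-7)*(g(z(6)) - 42) = ((5/8 - ((6 + 6)² - 1*6)²/8) - 42)/13 = ((5/8 - (12² - 6)²/8) - 42)/13 = ((5/8 - (144 - 6)²/8) - 42)/13 = ((5/8 - ⅛*138²) - 42)/13 = ((5/8 - ⅛*19044) - 42)/13 = ((5/8 - 4761/2) - 42)/13 = (-19039/8 - 42)/13 = (1/13)*(-19375/8) = -19375/104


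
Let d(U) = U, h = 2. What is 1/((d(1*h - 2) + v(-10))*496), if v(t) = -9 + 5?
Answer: -1/1984 ≈ -0.00050403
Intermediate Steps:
v(t) = -4
1/((d(1*h - 2) + v(-10))*496) = 1/(((1*2 - 2) - 4)*496) = 1/(((2 - 2) - 4)*496) = 1/((0 - 4)*496) = 1/(-4*496) = 1/(-1984) = -1/1984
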